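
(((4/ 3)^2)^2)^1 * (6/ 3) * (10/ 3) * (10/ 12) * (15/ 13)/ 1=64000/ 3159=20.26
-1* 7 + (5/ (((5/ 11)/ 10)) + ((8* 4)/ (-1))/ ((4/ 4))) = 71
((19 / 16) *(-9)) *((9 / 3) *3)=-1539 / 16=-96.19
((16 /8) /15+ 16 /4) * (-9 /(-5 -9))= 93 /35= 2.66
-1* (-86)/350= 43/175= 0.25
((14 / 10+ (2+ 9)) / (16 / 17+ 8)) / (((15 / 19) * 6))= 0.29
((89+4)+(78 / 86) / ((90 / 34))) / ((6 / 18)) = 60206 / 215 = 280.03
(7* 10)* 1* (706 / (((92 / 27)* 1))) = 14503.70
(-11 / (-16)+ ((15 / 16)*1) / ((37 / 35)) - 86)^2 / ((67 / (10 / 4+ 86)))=27634129425 / 2935136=9414.94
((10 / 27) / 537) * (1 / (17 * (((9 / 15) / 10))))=500 / 739449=0.00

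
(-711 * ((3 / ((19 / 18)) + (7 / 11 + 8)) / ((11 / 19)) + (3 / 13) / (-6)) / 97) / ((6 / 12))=-290.09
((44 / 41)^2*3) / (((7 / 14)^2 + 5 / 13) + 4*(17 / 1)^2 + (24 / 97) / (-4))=29295552 / 9806538793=0.00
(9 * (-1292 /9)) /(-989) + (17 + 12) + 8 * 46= 393925 /989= 398.31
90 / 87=30 / 29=1.03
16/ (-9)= -16/ 9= -1.78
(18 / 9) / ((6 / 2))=2 / 3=0.67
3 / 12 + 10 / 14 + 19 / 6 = 347 / 84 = 4.13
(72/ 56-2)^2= 0.51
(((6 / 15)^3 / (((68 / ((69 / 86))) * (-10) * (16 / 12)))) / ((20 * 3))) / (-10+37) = -23 / 657900000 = -0.00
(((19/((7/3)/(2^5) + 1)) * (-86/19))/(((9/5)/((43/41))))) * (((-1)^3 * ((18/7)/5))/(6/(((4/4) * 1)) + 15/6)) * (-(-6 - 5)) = 15620352/502537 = 31.08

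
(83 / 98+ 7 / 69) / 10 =6413 / 67620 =0.09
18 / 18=1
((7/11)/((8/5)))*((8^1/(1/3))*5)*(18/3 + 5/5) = 3675/11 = 334.09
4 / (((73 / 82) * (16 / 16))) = 328 / 73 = 4.49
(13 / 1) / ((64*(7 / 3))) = 39 / 448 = 0.09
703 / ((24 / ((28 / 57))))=259 / 18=14.39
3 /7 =0.43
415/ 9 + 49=856/ 9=95.11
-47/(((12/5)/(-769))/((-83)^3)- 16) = 103330487705/35176336228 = 2.94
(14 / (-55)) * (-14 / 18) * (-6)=-196 / 165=-1.19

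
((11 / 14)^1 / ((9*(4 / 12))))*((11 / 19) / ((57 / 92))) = 5566 / 22743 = 0.24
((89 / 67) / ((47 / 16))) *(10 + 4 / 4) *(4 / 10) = 31328 / 15745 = 1.99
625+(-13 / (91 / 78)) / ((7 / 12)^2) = 203143 / 343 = 592.25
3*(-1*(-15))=45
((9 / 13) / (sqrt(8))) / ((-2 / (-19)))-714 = -714+ 171*sqrt(2) / 104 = -711.67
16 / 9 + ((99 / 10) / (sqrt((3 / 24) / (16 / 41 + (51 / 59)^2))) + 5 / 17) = 317 / 153 + 693 * sqrt(271666) / 12095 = 31.94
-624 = -624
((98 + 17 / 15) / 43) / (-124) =-1487 / 79980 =-0.02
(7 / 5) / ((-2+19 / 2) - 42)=-14 / 345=-0.04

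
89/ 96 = 0.93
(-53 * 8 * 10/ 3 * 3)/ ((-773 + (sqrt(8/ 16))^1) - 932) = 4240 * sqrt(2)/ 5814049 + 14458400/ 5814049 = 2.49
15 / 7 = 2.14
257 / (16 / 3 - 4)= 771 / 4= 192.75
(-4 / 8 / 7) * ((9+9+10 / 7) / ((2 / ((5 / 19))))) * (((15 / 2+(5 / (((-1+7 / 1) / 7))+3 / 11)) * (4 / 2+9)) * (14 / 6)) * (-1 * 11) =839630 / 1197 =701.45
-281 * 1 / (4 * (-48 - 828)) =281 / 3504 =0.08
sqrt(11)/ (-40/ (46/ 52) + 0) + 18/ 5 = 18/ 5-23 * sqrt(11)/ 1040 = 3.53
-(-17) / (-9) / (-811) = 17 / 7299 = 0.00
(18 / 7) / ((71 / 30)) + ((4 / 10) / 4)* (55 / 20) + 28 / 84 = 1.69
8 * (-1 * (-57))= 456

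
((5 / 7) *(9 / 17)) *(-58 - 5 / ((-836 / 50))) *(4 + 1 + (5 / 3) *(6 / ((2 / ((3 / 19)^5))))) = -610843220775 / 5598459839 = -109.11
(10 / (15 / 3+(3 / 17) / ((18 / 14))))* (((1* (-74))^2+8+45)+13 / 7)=9872580 / 917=10766.17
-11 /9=-1.22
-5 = -5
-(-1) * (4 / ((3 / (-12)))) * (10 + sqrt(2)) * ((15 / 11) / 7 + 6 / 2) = -39360 / 77- 3936 * sqrt(2) / 77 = -583.46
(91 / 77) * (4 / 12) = 13 / 33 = 0.39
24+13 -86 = -49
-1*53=-53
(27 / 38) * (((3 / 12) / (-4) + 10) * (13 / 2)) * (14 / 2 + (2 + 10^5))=5581402281 / 1216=4589968.98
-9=-9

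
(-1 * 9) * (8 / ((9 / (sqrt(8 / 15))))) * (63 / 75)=-112 * sqrt(30) / 125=-4.91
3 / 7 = 0.43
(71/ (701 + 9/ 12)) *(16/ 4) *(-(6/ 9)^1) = -2272/ 8421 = -0.27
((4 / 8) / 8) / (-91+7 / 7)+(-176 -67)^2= 85030559 / 1440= 59049.00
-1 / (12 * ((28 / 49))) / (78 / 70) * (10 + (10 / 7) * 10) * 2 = -2975 / 468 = -6.36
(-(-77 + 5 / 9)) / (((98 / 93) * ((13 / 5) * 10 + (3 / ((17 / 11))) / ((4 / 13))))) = 725152 / 322959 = 2.25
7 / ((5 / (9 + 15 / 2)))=231 / 10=23.10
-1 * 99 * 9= -891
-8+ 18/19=-134/19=-7.05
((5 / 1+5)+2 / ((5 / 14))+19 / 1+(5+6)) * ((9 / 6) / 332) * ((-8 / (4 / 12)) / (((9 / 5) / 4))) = -912 / 83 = -10.99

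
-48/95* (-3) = 144/95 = 1.52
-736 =-736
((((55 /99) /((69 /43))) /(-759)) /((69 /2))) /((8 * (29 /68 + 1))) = -3655 /3154671927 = -0.00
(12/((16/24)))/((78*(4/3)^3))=81/832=0.10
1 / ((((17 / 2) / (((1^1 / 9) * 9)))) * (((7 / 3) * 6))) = 1 / 119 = 0.01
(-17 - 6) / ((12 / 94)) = -1081 / 6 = -180.17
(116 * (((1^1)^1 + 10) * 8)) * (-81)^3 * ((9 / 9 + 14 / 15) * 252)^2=-32192172481125888 / 25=-1287686899245035.52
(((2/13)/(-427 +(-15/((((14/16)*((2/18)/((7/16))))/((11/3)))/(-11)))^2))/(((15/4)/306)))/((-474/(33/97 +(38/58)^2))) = -401728/146103291597679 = -0.00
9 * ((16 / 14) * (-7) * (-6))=432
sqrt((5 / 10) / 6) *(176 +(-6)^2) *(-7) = -742 *sqrt(3) / 3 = -428.39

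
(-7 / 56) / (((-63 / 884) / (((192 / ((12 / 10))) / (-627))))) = -0.45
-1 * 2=-2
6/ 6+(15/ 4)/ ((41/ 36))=176/ 41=4.29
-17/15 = -1.13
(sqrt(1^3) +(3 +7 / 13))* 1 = 59 / 13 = 4.54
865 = 865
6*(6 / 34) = 18 / 17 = 1.06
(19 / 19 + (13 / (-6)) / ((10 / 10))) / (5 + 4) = -0.13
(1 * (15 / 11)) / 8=15 / 88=0.17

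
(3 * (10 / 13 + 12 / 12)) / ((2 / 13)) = 69 / 2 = 34.50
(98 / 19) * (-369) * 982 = -35511084 / 19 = -1869004.42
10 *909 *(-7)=-63630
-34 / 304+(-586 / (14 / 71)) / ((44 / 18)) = -14230561 / 11704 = -1215.87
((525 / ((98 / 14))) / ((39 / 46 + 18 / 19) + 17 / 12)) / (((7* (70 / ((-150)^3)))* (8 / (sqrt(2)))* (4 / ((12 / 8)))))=-24888515625* sqrt(2) / 3301228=-10661.99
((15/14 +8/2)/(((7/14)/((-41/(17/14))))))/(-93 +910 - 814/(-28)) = -81508/201365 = -0.40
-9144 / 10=-4572 / 5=-914.40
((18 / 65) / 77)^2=324 / 25050025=0.00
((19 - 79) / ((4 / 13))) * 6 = -1170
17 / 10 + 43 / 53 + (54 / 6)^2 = 44261 / 530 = 83.51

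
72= 72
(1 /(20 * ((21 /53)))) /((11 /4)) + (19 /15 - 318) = -365774 /1155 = -316.69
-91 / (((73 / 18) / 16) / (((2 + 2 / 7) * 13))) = -778752 / 73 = -10667.84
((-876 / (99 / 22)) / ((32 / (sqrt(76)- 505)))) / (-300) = -7373 / 720+73 * sqrt(19) / 1800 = -10.06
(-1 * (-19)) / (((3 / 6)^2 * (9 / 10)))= 760 / 9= 84.44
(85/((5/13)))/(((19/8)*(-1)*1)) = -93.05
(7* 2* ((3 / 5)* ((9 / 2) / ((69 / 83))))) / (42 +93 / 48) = 83664 / 80845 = 1.03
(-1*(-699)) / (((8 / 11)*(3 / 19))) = 48697 / 8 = 6087.12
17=17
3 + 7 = 10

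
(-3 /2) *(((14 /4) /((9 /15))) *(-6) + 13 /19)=978 /19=51.47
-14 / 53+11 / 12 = 415 / 636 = 0.65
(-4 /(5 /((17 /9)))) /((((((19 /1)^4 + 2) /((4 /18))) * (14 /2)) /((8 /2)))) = -544 /369465705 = -0.00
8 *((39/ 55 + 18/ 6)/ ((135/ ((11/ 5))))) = 544/ 1125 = 0.48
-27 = -27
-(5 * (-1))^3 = 125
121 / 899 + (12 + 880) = 892.13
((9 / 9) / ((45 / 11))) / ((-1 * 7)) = -11 / 315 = -0.03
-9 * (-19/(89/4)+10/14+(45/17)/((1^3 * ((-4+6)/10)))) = -1248264/10591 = -117.86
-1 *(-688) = 688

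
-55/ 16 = -3.44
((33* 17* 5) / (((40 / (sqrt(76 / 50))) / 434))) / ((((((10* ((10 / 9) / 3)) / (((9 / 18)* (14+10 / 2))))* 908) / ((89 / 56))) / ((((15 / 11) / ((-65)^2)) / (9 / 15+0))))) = 72183717* sqrt(38) / 4910464000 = 0.09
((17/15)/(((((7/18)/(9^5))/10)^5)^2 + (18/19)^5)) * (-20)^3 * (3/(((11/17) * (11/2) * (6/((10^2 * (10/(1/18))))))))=-126411796562869705746624453968984124944568029989372661716621433537593344000000000000000/4207250966169949658738272025338915332726316211892515952330863669174558470411771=-30046174.47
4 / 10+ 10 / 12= 37 / 30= 1.23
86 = 86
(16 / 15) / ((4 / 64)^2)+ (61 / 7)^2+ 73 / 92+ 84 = 29333483 / 67620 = 433.80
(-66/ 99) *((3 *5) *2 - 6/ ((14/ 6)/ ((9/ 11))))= -1432/ 77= -18.60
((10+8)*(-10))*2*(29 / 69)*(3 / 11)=-41.26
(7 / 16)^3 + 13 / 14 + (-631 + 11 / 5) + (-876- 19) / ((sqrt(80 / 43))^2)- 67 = -168569883 / 143360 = -1175.85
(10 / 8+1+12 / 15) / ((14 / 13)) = 793 / 280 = 2.83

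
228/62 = 114/31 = 3.68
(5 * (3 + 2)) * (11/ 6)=275/ 6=45.83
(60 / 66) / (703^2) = 10 / 5436299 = 0.00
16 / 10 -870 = -4342 / 5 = -868.40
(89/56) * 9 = 801/56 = 14.30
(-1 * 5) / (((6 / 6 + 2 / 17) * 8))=-0.56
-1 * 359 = -359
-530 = -530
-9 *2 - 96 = -114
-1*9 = -9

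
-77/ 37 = -2.08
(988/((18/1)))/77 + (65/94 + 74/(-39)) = -0.49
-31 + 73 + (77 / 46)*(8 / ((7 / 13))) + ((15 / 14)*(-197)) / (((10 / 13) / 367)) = -64809139 / 644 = -100635.31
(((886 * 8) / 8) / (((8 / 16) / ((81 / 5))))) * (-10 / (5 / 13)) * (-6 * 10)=44781984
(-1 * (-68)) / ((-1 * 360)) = -17 / 90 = -0.19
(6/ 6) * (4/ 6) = 2/ 3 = 0.67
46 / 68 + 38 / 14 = 807 / 238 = 3.39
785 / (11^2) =785 / 121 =6.49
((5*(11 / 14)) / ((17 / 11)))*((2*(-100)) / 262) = -30250 / 15589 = -1.94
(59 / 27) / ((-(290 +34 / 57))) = -1121 / 149076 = -0.01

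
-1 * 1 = -1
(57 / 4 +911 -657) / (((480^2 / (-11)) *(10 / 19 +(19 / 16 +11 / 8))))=-224257 / 54086400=-0.00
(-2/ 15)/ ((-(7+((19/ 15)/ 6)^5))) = 787320000/ 41336776099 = 0.02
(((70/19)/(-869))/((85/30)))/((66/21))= -1470/3087557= -0.00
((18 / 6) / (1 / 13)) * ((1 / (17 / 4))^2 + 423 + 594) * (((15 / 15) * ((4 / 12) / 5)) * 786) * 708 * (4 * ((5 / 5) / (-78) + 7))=11885938524912 / 289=41127814965.09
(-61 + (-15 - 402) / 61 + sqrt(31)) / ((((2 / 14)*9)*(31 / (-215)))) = 6227690 / 17019 - 1505*sqrt(31) / 279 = 335.89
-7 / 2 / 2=-7 / 4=-1.75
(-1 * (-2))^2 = 4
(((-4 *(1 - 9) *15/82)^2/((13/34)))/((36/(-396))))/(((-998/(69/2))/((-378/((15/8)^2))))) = -39955120128/10904647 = -3664.05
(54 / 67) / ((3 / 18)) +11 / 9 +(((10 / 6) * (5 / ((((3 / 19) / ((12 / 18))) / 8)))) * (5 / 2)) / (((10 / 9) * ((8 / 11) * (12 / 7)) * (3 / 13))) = 31944497 / 14472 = 2207.33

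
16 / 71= 0.23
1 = 1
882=882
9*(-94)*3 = -2538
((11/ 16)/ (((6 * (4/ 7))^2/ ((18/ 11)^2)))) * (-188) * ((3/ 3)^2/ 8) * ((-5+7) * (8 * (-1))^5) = 2653056/ 11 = 241186.91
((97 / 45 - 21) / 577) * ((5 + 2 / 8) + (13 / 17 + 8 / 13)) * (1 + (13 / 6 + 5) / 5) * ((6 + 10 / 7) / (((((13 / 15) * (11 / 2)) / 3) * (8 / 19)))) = -861695942 / 147282135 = -5.85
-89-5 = -94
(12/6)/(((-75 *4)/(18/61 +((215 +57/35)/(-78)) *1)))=0.02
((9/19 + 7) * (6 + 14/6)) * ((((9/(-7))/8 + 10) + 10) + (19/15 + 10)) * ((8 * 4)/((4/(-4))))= -74206360/1197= -61993.62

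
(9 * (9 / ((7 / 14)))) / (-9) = -18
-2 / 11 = -0.18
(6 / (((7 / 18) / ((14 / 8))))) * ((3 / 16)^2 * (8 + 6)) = 1701 / 128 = 13.29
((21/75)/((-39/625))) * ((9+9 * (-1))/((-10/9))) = 0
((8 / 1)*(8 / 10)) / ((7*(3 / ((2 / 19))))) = 64 / 1995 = 0.03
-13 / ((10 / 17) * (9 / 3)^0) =-221 / 10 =-22.10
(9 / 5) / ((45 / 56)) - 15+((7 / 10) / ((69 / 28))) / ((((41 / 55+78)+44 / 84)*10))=-671727507 / 52644700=-12.76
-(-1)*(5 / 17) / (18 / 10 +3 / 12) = 100 / 697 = 0.14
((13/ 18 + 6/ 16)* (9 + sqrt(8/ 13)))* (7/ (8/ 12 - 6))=-1659/ 128 - 553* sqrt(26)/ 2496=-14.09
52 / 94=26 / 47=0.55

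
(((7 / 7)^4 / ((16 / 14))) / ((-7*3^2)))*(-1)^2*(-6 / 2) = 0.04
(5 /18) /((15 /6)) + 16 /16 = 10 /9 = 1.11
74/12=37/6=6.17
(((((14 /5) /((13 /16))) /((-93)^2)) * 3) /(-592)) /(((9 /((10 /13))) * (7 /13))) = -4 /12480507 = -0.00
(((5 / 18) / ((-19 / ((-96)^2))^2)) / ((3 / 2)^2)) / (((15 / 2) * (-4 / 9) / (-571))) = 1796210688 / 361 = 4975652.88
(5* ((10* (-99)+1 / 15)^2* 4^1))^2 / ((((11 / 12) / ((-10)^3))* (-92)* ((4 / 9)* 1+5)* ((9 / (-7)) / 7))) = -31114928187408384640 / 6831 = -4554959477003130.53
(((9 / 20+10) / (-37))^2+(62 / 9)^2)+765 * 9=6932.54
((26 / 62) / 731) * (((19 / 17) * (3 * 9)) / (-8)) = -6669 / 3081896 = -0.00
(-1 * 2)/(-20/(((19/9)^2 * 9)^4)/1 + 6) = -16983563041/50950623513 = -0.33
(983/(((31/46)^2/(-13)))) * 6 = -162242184/961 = -168826.41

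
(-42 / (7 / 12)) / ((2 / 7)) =-252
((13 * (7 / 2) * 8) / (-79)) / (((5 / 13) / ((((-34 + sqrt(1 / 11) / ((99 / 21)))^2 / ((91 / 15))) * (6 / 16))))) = -180021049 / 210298 + 9282 * sqrt(11) / 9559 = -852.81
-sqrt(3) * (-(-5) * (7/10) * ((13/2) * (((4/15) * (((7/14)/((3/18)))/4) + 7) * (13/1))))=-10647 * sqrt(3)/5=-3688.23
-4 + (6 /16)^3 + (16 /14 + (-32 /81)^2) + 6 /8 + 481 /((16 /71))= 50145856637 /23514624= 2132.54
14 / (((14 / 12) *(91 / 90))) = 1080 / 91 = 11.87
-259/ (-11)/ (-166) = -259/ 1826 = -0.14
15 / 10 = 3 / 2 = 1.50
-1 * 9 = -9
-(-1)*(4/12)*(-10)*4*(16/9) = -640/27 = -23.70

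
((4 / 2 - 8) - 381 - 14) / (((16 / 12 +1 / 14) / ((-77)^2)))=-1692478.27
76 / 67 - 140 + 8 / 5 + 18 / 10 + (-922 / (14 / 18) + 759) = -1317642 / 2345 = -561.89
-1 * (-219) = 219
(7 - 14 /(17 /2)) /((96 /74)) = 3367 /816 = 4.13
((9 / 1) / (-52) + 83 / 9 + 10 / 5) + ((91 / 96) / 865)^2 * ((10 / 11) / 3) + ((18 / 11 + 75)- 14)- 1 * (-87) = 47534473376773 / 295823024640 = 160.69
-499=-499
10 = 10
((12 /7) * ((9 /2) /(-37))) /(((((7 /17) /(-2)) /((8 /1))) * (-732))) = -1224 /110593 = -0.01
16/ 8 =2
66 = 66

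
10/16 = 0.62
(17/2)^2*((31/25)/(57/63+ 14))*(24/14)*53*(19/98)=81195417/766850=105.88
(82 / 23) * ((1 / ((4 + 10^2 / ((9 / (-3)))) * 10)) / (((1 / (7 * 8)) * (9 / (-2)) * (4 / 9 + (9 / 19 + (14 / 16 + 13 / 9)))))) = 261744 / 5602685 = 0.05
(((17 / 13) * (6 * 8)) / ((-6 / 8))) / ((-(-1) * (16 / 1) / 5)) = -340 / 13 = -26.15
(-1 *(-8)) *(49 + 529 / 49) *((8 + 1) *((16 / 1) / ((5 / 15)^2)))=30378240 / 49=619964.08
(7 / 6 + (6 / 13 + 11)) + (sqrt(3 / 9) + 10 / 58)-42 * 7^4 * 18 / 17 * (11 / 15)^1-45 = -15061094839 / 192270 + sqrt(3) / 3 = -78332.47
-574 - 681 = -1255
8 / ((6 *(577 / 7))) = 28 / 1731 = 0.02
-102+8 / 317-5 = -106.97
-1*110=-110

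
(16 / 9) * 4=64 / 9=7.11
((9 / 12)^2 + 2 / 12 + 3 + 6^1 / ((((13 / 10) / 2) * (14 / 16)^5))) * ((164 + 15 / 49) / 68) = 1834449084019 / 34944576576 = 52.50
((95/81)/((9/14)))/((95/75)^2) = 1750/1539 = 1.14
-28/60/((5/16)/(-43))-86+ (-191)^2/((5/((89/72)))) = 16194829/1800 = 8997.13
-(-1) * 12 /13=12 /13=0.92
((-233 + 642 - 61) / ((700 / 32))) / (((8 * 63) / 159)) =6148 / 1225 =5.02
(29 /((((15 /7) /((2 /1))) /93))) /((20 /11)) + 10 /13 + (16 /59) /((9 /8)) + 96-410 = 369817969 /345150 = 1071.47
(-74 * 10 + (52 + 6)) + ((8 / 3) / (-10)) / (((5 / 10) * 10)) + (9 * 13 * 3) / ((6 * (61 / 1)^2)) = -380679293 / 558150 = -682.04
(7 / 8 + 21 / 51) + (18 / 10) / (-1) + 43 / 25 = 4103 / 3400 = 1.21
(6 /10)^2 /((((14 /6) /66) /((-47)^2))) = 3936438 /175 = 22493.93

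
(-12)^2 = 144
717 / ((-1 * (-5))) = 717 / 5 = 143.40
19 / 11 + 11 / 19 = 482 / 209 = 2.31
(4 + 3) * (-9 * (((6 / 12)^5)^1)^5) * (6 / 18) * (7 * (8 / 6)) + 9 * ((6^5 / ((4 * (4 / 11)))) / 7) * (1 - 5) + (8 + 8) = -1613498417495 / 58720256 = -27477.71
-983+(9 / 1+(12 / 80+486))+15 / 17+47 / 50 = -826247 / 1700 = -486.03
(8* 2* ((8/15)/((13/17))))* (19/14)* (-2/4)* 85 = -175712/273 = -643.63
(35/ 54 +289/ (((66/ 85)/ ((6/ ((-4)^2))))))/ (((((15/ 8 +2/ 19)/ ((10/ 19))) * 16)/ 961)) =3201739675/ 1430352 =2238.43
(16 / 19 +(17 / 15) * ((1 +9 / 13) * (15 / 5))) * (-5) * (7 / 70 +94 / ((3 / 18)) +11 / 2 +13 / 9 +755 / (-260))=-18737.14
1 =1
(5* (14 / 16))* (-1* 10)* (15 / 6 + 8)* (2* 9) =-33075 / 4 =-8268.75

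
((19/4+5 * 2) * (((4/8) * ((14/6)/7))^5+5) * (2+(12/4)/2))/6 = 16057853/373248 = 43.02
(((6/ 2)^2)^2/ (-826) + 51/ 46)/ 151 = 9600/ 1434349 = 0.01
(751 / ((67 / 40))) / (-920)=-751 / 1541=-0.49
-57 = -57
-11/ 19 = -0.58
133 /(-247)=-7 /13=-0.54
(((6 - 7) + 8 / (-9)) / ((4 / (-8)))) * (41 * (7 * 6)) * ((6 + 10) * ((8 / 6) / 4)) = 312256 / 9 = 34695.11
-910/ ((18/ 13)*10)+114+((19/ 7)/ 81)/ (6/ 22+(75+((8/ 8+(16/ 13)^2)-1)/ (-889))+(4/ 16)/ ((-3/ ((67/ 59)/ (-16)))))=193369409206325/ 4005313316658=48.28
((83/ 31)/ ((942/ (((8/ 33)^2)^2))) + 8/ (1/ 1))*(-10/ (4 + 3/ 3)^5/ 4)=-0.01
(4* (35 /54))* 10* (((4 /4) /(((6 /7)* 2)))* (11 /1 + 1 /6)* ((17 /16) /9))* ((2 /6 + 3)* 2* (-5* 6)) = -3987.41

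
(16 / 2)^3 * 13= 6656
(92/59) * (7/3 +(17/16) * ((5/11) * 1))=34201/7788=4.39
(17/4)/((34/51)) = 51/8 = 6.38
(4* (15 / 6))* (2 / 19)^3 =80 / 6859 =0.01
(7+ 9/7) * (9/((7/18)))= 9396/49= 191.76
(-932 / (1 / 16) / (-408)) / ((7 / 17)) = 1864 / 21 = 88.76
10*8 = 80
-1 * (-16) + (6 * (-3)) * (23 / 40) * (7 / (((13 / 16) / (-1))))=6836 / 65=105.17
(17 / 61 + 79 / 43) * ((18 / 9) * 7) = 77700 / 2623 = 29.62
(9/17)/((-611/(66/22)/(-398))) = 10746/10387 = 1.03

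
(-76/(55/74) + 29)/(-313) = 4029/17215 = 0.23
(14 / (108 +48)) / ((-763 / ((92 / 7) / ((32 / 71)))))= -1633 / 476112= -0.00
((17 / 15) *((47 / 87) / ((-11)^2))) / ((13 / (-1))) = -799 / 2052765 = -0.00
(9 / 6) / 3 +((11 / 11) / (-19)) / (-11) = 211 / 418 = 0.50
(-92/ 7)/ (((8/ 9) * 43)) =-207/ 602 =-0.34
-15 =-15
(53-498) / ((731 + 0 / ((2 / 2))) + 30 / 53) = -23585 / 38773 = -0.61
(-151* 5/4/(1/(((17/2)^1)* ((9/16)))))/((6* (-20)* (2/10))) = 38505/1024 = 37.60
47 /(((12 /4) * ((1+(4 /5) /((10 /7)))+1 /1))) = 6.12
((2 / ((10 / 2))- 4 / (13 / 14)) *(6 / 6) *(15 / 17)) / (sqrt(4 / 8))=-762 *sqrt(2) / 221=-4.88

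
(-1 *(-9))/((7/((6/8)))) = 27/28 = 0.96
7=7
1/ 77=0.01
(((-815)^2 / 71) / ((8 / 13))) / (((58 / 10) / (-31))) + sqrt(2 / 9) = -81253.38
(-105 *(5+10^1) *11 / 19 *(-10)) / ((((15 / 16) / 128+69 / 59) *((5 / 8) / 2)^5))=5321464479744 / 2046775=2599926.46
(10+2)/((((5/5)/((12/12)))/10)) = 120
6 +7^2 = 55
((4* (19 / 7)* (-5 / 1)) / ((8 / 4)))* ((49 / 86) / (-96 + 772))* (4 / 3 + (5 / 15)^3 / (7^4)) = -631655 / 20707596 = -0.03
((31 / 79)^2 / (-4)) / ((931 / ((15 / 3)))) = -4805 / 23241484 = -0.00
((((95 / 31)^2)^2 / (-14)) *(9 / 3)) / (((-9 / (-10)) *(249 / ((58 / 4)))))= -11810340625 / 9658182618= -1.22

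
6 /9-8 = -22 /3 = -7.33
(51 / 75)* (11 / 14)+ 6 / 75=0.61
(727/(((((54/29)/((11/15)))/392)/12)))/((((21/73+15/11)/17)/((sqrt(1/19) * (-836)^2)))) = 2685255780414592 * sqrt(19)/5265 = 2223126036920.35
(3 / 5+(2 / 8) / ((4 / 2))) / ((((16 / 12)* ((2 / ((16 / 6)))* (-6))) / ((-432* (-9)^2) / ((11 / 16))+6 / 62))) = 167774657 / 27280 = 6150.10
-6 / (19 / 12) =-72 / 19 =-3.79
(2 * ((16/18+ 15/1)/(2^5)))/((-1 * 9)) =-143/1296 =-0.11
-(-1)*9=9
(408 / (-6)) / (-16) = 17 / 4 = 4.25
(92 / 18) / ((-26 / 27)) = -69 / 13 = -5.31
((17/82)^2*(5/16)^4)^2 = 32625390625/194184817300996096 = 0.00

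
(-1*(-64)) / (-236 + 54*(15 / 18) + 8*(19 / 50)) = -1600 / 4699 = -0.34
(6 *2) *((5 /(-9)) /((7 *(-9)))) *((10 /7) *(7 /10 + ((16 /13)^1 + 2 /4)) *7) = 6320 /2457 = 2.57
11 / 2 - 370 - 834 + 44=-2309 / 2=-1154.50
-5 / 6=-0.83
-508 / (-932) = 127 / 233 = 0.55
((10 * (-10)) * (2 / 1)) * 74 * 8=-118400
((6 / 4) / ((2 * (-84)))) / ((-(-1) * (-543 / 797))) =797 / 60816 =0.01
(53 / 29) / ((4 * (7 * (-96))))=-53 / 77952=-0.00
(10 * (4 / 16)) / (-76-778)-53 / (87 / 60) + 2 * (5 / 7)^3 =-86951625 / 2427068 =-35.83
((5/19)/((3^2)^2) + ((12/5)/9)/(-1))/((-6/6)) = 2027/7695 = 0.26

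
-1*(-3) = 3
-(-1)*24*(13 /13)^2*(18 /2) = 216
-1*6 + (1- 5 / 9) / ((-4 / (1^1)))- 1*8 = -127 / 9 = -14.11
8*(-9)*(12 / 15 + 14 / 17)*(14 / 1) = -139104 / 85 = -1636.52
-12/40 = -3/10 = -0.30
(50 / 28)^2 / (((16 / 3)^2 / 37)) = 208125 / 50176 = 4.15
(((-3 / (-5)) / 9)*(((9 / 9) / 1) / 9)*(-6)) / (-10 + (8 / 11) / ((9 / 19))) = 11 / 2095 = 0.01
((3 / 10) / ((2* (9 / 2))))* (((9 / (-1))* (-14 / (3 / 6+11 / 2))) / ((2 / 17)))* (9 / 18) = 119 / 40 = 2.98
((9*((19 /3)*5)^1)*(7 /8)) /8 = 1995 /64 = 31.17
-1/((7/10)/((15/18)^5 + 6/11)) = -405155/299376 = -1.35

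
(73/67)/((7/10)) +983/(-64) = -414307/30016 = -13.80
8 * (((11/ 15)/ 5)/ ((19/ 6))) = 176/ 475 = 0.37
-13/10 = -1.30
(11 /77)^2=1 /49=0.02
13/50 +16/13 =969/650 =1.49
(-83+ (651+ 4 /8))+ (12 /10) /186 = 176237 /310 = 568.51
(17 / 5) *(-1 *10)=-34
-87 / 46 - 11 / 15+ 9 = 4399 / 690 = 6.38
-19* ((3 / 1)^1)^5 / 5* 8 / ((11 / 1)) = -36936 / 55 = -671.56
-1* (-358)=358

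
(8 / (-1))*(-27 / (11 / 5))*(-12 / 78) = -2160 / 143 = -15.10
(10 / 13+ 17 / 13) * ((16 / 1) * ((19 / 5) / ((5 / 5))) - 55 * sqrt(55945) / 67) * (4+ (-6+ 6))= -1107.95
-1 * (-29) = 29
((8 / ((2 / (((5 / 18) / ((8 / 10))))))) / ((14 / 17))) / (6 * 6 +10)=425 / 11592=0.04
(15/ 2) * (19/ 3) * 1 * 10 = 475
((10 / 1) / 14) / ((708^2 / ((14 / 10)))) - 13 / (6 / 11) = -11946791 / 501264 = -23.83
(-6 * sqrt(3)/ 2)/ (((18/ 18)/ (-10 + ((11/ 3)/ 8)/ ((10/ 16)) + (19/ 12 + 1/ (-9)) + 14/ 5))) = 899 * sqrt(3)/ 60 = 25.95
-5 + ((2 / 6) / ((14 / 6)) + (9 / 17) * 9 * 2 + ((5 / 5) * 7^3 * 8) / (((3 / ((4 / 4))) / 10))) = 3267028 / 357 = 9151.34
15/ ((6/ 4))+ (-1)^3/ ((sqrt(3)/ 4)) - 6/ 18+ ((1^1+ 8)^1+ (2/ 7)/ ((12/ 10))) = 397/ 21 - 4 * sqrt(3)/ 3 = 16.60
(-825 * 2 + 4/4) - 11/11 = -1650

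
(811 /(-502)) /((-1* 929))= 811 /466358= 0.00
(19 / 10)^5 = 2476099 / 100000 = 24.76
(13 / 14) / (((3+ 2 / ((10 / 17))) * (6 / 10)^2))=1625 / 4032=0.40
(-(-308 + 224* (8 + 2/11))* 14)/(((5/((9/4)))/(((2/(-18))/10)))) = 29351/275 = 106.73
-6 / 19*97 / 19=-582 / 361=-1.61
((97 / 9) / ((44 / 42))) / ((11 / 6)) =679 / 121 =5.61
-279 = -279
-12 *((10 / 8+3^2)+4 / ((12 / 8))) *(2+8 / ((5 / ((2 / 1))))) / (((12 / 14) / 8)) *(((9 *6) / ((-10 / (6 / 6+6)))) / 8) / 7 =25389 / 5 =5077.80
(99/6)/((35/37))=1221/70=17.44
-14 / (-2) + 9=16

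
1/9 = 0.11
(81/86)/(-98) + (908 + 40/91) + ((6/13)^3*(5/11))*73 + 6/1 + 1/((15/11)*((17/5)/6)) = 3182037248921/3462551092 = 918.99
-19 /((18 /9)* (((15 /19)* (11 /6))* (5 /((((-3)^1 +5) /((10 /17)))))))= -6137 /1375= -4.46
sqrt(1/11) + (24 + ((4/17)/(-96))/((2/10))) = sqrt(11)/11 + 9787/408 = 24.29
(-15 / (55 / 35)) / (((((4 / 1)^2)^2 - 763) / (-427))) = -8.04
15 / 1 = 15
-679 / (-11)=679 / 11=61.73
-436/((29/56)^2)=-1367296/841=-1625.80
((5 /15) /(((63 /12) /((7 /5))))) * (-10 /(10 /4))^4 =1024 /45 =22.76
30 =30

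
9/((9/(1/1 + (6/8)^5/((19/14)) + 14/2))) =79525/9728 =8.17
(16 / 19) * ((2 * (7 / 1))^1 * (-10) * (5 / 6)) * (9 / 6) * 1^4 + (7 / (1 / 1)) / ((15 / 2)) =-41734 / 285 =-146.44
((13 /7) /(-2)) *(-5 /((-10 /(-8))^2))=104 /35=2.97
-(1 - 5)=4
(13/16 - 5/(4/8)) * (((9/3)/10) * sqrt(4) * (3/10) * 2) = -1323/400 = -3.31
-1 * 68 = -68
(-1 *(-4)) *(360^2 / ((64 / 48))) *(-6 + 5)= -388800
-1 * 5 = -5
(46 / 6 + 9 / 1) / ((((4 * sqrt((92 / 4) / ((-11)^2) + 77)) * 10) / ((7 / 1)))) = 77 * sqrt(2335) / 11208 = 0.33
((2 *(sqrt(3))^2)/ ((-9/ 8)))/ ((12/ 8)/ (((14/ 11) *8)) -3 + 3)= -3584/ 99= -36.20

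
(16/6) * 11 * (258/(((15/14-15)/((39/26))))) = -52976/65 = -815.02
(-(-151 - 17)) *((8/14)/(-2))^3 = -192/49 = -3.92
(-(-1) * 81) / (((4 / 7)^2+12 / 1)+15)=3969 / 1339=2.96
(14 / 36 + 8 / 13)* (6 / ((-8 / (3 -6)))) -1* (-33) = 35.26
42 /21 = 2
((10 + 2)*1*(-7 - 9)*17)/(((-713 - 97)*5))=0.81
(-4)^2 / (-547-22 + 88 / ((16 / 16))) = -16 / 481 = -0.03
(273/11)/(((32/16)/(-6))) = -819/11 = -74.45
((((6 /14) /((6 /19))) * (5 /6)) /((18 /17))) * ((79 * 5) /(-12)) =-637925 /18144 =-35.16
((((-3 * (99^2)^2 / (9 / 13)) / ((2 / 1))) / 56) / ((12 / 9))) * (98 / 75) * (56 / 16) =-20396655279 / 1600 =-12747909.55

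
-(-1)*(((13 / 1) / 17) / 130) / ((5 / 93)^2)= 8649 / 4250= 2.04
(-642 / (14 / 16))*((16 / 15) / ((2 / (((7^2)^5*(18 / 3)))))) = -3316098008832 / 5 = -663219601766.40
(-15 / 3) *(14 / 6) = -35 / 3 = -11.67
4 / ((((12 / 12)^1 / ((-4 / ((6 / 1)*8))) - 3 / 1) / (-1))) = 4 / 15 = 0.27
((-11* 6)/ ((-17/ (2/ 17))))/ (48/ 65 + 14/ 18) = 77220/ 256343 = 0.30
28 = 28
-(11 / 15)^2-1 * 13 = -3046 / 225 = -13.54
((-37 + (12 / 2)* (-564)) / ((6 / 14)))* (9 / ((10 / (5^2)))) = -359205 / 2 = -179602.50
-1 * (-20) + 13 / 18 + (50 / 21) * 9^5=17717311 / 126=140613.58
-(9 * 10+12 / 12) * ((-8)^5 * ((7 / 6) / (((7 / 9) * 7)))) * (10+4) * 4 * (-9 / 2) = -161021952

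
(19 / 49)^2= 361 / 2401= 0.15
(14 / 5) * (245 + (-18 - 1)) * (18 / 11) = 56952 / 55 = 1035.49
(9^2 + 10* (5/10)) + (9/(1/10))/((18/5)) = 111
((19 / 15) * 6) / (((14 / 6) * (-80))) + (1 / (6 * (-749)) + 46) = 20654003 / 449400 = 45.96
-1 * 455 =-455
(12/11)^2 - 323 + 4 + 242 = -75.81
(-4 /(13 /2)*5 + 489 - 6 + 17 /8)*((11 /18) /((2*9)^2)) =183821 /202176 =0.91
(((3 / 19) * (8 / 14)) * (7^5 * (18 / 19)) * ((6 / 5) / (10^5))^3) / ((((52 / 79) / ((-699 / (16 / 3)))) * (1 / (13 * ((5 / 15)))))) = -96654917709 / 45125000000000000000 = -0.00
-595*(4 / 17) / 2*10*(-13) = 9100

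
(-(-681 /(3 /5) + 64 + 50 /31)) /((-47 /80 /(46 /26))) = -60997840 /18941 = -3220.41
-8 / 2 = -4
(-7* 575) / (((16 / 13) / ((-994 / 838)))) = 3879.11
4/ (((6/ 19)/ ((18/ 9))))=76/ 3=25.33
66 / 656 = 33 / 328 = 0.10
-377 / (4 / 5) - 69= -2161 / 4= -540.25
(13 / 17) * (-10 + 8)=-26 / 17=-1.53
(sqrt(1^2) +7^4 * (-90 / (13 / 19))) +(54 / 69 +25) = -94423322 / 299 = -315797.06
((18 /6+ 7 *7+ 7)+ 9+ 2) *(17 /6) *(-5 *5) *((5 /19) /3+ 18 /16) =-8225875 /1368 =-6013.07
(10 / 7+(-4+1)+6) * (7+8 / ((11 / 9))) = 4619 / 77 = 59.99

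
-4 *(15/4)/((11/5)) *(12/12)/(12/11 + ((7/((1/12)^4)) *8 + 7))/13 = -15/33211009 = -0.00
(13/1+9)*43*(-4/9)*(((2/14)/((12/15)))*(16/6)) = -37840/189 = -200.21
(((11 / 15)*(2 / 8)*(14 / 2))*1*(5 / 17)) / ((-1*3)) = -77 / 612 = -0.13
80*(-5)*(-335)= 134000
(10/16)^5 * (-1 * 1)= -3125/32768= -0.10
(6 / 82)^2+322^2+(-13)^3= 170599656 / 1681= 101487.01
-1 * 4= -4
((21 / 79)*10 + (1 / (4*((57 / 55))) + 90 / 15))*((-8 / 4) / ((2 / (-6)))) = 160297 / 3002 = 53.40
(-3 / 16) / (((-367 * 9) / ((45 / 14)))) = 15 / 82208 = 0.00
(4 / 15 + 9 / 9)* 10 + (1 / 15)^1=12.73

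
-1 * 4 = -4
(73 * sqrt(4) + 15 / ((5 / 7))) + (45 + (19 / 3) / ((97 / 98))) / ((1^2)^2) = 63554 / 291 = 218.40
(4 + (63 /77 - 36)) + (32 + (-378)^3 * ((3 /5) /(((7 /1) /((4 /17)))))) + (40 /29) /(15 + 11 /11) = -1089279.47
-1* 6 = -6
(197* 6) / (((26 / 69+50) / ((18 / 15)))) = 122337 / 4345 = 28.16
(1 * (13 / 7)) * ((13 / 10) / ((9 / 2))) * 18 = 338 / 35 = 9.66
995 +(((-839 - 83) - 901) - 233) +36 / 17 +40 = -17321 / 17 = -1018.88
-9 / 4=-2.25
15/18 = 5/6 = 0.83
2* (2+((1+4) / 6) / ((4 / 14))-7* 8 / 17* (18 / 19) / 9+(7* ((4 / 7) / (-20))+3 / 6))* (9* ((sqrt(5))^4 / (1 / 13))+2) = 276247333 / 9690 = 28508.50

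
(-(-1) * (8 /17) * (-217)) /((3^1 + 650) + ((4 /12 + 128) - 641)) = -5208 /7157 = -0.73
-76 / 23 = -3.30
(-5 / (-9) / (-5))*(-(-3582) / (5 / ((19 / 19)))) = -398 / 5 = -79.60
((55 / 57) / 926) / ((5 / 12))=0.00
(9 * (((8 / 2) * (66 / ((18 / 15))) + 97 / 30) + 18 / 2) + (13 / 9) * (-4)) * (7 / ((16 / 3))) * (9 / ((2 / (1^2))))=3939369 / 320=12310.53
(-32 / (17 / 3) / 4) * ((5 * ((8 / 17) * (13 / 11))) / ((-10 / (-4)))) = -4992 / 3179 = -1.57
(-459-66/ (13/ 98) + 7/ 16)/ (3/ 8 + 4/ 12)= -596607/ 442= -1349.79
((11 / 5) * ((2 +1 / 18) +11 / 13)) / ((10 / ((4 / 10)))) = 7469 / 29250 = 0.26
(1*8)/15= 8/15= 0.53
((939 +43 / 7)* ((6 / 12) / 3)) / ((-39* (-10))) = 1654 / 4095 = 0.40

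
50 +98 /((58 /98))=215.59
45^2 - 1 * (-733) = 2758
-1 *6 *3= -18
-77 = -77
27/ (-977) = -27/ 977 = -0.03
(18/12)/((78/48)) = 12/13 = 0.92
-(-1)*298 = 298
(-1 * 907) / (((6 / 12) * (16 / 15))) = -13605 / 8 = -1700.62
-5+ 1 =-4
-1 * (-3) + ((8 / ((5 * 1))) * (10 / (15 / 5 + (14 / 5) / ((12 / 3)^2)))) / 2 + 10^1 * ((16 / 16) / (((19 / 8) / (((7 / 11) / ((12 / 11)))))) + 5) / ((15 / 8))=727439 / 21717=33.50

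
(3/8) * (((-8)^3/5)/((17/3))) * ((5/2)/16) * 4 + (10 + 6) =200/17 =11.76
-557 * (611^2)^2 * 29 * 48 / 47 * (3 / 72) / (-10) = 47898308419559 / 5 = 9579661683911.80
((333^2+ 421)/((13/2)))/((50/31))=690122/65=10617.26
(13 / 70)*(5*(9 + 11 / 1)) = 130 / 7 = 18.57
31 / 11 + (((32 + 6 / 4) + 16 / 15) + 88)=41377 / 330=125.38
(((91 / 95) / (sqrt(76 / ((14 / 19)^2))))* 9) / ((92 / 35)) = 40131* sqrt(19) / 631028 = 0.28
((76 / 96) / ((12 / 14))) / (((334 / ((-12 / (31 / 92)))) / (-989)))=3025351 / 31062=97.40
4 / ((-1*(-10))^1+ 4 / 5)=10 / 27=0.37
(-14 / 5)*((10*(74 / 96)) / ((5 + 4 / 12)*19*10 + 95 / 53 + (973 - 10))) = -13727 / 1258088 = -0.01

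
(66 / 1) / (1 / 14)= 924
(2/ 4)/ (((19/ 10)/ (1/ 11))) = 5/ 209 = 0.02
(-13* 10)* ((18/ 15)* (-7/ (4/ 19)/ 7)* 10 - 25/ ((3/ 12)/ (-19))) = -239590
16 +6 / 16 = 131 / 8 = 16.38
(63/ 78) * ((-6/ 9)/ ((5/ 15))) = -21/ 13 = -1.62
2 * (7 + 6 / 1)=26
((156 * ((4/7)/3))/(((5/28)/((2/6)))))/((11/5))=832/33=25.21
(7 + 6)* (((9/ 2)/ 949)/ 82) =0.00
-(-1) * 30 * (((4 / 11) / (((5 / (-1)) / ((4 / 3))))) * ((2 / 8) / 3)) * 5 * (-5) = 200 / 33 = 6.06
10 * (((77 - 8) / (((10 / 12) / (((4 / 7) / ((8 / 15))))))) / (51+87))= 45 / 7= 6.43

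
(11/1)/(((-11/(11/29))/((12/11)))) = -12/29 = -0.41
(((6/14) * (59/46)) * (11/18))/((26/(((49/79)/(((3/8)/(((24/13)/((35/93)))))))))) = 160952/1535365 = 0.10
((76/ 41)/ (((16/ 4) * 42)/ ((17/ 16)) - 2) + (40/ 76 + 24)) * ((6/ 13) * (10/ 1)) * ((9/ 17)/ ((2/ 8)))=54790421760/ 228454993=239.83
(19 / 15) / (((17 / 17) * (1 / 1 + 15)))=19 / 240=0.08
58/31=1.87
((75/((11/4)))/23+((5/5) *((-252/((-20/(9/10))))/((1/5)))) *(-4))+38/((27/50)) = -5302354/34155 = -155.24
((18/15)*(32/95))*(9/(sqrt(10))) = 864*sqrt(10)/2375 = 1.15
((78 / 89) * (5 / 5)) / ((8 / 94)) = 1833 / 178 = 10.30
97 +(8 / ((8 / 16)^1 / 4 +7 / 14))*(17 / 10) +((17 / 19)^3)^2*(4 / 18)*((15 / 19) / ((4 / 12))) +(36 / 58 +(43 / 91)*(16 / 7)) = 49839155517401843 / 412812315863675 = 120.73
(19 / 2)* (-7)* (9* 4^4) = -153216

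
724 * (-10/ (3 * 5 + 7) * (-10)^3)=3620000/ 11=329090.91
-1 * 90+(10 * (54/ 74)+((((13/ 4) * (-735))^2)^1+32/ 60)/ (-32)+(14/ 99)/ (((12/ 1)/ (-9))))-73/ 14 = -1301182478509/ 7293440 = -178404.49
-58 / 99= -0.59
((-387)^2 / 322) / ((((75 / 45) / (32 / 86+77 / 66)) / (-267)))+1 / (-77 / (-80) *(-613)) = -2489478664931 / 21712460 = -114656.68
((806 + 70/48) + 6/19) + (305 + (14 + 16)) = 521105/456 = 1142.77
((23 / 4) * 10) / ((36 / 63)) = 100.62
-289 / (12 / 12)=-289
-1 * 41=-41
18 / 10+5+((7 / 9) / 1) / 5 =313 / 45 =6.96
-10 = -10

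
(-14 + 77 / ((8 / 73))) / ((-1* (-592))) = 5509 / 4736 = 1.16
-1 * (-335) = 335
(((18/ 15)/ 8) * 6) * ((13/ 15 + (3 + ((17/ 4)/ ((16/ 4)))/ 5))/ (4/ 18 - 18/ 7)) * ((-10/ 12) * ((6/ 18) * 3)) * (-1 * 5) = -61677/ 9472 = -6.51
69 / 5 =13.80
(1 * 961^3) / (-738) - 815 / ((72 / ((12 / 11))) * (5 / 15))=-4881420613 / 4059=-1202616.56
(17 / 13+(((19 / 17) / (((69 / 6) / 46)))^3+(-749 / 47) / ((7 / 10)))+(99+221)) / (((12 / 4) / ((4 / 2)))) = 2328779506 / 9005529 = 258.59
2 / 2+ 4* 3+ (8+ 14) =35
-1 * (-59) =59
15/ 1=15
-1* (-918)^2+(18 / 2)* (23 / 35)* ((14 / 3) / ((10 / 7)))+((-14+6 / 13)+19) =-842699.22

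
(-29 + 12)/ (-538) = 17/ 538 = 0.03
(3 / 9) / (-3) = -1 / 9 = -0.11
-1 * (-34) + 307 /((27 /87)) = 9209 /9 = 1023.22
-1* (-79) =79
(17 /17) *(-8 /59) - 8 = -480 /59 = -8.14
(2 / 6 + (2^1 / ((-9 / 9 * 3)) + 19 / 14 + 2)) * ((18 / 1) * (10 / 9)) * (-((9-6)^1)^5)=-102870 / 7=-14695.71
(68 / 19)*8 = 544 / 19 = 28.63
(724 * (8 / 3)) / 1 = 5792 / 3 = 1930.67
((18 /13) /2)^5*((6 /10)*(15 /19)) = 531441 /7054567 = 0.08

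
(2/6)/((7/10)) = 10/21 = 0.48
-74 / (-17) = 74 / 17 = 4.35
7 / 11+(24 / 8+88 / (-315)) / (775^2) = 1324387552 / 2081165625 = 0.64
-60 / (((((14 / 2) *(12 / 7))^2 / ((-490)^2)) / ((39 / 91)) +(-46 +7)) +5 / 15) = 385875 / 248666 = 1.55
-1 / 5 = -0.20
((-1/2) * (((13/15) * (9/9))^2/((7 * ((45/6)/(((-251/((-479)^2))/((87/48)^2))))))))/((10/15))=5429632/1519559062875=0.00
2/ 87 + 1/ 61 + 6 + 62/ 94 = 1670914/ 249429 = 6.70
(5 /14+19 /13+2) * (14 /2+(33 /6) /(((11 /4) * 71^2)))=24525855 /917462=26.73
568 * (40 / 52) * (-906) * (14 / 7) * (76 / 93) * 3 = -782204160 / 403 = -1940953.25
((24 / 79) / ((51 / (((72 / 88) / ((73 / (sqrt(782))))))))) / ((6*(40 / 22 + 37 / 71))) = 0.00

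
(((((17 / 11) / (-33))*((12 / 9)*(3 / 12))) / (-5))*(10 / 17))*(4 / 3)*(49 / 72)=49 / 29403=0.00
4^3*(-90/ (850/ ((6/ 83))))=-3456/ 7055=-0.49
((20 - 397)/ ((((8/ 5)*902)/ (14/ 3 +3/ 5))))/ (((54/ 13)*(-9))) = 387179/ 10520928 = 0.04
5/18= 0.28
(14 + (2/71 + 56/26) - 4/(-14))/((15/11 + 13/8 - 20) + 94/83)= -1.04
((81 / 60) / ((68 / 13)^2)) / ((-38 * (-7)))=4563 / 24599680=0.00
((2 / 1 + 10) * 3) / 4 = 9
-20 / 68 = -5 / 17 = -0.29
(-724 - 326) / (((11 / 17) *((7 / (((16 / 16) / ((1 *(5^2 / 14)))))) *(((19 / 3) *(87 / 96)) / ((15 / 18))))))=-114240 / 6061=-18.85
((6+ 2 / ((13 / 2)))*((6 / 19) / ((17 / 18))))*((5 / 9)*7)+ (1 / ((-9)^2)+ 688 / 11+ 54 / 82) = 10955113484 / 153393669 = 71.42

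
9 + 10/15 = 29/3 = 9.67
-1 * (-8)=8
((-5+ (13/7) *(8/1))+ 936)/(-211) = -4.48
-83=-83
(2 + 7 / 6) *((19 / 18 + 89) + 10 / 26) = 402097 / 1404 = 286.39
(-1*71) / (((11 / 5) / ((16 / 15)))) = -1136 / 33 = -34.42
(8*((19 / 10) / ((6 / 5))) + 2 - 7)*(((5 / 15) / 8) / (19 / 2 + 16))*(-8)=-0.10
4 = 4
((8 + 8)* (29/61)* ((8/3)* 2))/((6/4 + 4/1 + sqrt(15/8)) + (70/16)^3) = 173675511808/381953200863- 486539264* sqrt(30)/381953200863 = 0.45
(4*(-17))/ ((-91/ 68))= 4624/ 91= 50.81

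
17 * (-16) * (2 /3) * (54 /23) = -9792 /23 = -425.74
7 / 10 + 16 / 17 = 279 / 170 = 1.64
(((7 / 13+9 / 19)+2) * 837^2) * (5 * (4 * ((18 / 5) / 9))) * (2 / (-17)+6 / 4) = 97989987168 / 4199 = 23336505.64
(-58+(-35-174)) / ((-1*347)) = 267 / 347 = 0.77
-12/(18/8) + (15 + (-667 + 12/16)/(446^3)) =10291110181/1064598432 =9.67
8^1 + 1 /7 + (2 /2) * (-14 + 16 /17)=-585 /119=-4.92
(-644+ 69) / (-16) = 35.94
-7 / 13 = -0.54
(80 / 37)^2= 6400 / 1369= 4.67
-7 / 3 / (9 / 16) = -112 / 27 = -4.15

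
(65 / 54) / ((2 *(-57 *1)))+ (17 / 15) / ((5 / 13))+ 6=1375267 / 153900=8.94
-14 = -14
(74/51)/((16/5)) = 185/408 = 0.45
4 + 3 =7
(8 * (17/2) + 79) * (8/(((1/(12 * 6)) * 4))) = 21168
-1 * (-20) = 20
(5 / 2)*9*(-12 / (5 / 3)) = -162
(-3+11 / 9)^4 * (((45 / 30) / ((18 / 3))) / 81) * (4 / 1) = 65536 / 531441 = 0.12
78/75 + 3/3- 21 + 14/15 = -1352/75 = -18.03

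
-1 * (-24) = 24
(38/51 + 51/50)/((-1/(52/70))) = -8359/6375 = -1.31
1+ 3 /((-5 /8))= -19 /5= -3.80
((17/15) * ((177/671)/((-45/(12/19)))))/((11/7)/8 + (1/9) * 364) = -0.00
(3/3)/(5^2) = 0.04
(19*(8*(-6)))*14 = -12768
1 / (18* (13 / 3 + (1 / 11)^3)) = 1331 / 103836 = 0.01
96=96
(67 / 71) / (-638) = -0.00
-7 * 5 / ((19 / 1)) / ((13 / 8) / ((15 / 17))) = -4200 / 4199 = -1.00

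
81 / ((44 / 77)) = 141.75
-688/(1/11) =-7568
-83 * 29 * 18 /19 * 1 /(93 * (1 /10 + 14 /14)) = -144420 /6479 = -22.29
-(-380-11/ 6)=2291/ 6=381.83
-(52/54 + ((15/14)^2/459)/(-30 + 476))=-38638097/40123944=-0.96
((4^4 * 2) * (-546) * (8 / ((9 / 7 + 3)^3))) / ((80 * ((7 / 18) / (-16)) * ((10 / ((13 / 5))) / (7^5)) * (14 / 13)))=926373873152 / 15625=59287927.88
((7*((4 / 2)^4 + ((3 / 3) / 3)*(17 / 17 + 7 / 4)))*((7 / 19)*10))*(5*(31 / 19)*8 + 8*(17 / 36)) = 293585705 / 9747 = 30120.62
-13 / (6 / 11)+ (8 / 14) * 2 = -953 / 42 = -22.69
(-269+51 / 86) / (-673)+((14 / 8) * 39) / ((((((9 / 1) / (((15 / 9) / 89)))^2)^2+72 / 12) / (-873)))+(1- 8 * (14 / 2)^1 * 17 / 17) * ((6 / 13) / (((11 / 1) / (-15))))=83661746015176431463 / 2389365848456263508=35.01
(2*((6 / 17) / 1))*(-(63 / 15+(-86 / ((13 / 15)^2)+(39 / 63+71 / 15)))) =7448972 / 100555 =74.08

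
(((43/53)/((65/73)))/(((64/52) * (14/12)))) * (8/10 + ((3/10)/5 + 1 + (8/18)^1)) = 3255143/2226000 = 1.46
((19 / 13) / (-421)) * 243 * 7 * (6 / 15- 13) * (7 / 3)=4750893 / 27365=173.61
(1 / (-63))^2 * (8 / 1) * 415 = 0.84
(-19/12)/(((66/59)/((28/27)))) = -7847/5346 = -1.47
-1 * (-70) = 70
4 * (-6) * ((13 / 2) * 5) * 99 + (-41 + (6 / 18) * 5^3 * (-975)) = -117886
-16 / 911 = -0.02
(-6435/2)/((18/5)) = -3575/4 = -893.75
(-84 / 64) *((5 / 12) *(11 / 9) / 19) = -385 / 10944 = -0.04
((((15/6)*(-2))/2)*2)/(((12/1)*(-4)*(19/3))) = 5/304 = 0.02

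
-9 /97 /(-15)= 3 /485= 0.01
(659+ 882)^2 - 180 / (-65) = 30870889 / 13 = 2374683.77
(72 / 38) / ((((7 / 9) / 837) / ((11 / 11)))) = 271188 / 133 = 2039.01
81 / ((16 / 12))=243 / 4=60.75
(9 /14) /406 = 9 /5684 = 0.00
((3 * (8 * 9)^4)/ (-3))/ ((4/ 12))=-80621568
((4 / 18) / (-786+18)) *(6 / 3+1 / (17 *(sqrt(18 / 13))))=-1 / 1728 - sqrt(26) / 352512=-0.00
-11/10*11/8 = -121/80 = -1.51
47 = 47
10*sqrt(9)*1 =30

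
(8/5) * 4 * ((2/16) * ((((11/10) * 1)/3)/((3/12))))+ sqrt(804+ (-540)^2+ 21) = 88/75+ 5 * sqrt(11697) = 541.94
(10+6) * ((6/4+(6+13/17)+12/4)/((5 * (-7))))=-3064/595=-5.15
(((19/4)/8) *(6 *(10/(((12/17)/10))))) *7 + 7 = 56637/16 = 3539.81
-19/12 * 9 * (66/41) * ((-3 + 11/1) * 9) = -67716/41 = -1651.61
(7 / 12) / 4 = 7 / 48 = 0.15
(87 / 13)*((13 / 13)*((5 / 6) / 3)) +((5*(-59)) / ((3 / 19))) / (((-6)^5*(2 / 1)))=1.98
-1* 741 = -741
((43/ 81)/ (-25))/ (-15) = 43/ 30375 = 0.00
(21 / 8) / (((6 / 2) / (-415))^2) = 1205575 / 24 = 50232.29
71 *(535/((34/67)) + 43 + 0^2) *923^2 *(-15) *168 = -2843299594060380/17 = -167252917297669.41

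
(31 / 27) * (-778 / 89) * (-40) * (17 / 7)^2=278804080 / 117747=2367.82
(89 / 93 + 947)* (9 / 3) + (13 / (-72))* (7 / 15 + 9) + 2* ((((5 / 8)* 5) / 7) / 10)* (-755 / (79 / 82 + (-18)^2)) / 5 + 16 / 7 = 2220411154282 / 780623865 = 2844.41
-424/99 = -4.28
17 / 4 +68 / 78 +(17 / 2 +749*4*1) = 469501 / 156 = 3009.62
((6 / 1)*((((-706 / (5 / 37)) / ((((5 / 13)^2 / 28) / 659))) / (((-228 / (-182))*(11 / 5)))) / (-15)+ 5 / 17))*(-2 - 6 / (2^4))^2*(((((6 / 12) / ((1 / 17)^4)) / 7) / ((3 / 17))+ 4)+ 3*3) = 1700443019522517488797 / 94248000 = 18042218609652.38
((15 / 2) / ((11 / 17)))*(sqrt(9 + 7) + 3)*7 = 12495 / 22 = 567.95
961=961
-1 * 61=-61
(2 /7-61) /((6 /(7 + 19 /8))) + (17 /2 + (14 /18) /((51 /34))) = -259603 /3024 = -85.85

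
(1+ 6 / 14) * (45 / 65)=0.99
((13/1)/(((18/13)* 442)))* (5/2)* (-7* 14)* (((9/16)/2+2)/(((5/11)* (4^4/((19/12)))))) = -9718709/60162048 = -0.16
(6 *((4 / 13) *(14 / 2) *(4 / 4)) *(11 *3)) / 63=88 / 13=6.77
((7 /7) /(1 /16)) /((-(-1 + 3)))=-8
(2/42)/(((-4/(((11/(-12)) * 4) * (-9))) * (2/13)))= -143/56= -2.55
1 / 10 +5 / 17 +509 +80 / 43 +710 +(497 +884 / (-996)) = 3125934299 / 1820190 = 1717.37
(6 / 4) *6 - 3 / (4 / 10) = 3 / 2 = 1.50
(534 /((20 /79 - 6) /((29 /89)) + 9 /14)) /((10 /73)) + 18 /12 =-1242132693 /5450650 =-227.89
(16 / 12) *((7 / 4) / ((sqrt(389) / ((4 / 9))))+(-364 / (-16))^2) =28 *sqrt(389) / 10503+8281 / 12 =690.14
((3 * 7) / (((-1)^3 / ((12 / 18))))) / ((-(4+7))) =14 / 11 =1.27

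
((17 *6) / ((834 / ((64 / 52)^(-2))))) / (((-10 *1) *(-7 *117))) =221 / 22417920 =0.00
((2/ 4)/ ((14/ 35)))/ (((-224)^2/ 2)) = 5/ 100352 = 0.00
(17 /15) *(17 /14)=289 /210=1.38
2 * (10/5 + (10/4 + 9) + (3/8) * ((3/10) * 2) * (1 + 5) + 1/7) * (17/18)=35683/1260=28.32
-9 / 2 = -4.50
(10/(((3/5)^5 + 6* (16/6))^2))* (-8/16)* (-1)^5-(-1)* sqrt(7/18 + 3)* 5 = 48828125/2524359049 + 5* sqrt(122)/6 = 9.22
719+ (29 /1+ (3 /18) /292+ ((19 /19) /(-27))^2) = 318451355 /425736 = 748.00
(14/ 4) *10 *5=175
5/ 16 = 0.31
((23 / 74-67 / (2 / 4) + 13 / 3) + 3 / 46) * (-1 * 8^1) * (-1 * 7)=-7240.28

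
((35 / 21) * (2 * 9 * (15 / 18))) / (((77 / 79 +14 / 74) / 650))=23749375 / 1701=13962.01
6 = 6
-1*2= -2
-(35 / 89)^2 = -1225 / 7921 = -0.15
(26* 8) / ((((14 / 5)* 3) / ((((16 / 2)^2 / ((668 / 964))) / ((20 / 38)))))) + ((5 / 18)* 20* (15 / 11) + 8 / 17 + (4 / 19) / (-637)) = 4936214071142 / 1133893761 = 4353.33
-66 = -66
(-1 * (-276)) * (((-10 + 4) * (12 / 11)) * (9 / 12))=-14904 / 11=-1354.91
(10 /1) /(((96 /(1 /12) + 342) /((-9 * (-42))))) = 210 /83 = 2.53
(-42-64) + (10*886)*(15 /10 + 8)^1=84064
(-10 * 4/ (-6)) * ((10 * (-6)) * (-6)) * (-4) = -9600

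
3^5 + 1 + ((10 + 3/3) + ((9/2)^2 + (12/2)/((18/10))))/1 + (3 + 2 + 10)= 3523/12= 293.58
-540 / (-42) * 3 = 270 / 7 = 38.57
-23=-23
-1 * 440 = -440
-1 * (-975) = 975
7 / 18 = 0.39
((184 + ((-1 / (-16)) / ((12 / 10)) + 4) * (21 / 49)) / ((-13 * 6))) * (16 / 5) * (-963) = 2671041 / 364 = 7338.02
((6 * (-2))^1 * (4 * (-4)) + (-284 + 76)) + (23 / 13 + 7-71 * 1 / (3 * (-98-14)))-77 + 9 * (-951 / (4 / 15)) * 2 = -280759837 / 4368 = -64276.52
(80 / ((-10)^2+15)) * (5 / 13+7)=1536 / 299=5.14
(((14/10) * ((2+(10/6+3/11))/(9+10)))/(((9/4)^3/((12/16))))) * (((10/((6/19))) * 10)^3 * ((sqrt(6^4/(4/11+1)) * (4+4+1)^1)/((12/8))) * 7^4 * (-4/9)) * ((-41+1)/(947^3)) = 80768257024000000 * sqrt(165)/183879754245099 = 5642.20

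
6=6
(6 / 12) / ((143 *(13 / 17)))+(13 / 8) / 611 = 5055 / 698984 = 0.01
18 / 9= 2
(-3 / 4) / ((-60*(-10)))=-1 / 800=-0.00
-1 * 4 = -4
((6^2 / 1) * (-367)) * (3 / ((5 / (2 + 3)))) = -39636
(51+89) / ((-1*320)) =-7 / 16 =-0.44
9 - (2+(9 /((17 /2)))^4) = 479671 /83521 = 5.74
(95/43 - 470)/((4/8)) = -40230/43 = -935.58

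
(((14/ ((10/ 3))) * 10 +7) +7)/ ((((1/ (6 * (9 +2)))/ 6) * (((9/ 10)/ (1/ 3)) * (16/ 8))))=12320/ 3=4106.67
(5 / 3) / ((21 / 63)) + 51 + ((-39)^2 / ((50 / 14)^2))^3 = 413990356612889 / 244140625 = 1695704.50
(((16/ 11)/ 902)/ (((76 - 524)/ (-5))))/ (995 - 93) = 5/ 250590032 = 0.00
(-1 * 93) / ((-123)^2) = -31 / 5043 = -0.01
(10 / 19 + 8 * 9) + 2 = 1416 / 19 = 74.53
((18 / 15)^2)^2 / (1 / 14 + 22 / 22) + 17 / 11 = 119653 / 34375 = 3.48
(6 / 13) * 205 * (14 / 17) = 77.92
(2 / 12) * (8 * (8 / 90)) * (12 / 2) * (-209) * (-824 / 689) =5510912 / 31005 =177.74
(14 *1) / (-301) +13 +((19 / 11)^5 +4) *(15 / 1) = 2102300842 / 6925193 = 303.57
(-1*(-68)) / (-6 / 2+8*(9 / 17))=1156 / 21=55.05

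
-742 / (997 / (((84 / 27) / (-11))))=0.21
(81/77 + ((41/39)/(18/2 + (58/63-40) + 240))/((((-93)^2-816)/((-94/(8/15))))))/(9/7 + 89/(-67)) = -278388409161/11286532400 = -24.67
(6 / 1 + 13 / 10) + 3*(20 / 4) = 223 / 10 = 22.30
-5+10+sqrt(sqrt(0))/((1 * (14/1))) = 5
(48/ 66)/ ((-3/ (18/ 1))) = -48/ 11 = -4.36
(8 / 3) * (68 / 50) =272 / 75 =3.63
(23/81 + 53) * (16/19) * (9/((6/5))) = 172640/513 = 336.53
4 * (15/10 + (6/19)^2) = 2310/361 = 6.40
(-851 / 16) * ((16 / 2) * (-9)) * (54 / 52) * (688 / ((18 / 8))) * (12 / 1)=189698112 / 13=14592162.46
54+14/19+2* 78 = 4004/19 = 210.74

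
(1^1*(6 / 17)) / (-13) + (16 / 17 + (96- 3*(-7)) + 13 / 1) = 28932 / 221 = 130.91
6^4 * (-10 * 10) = -129600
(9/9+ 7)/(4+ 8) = 2/3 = 0.67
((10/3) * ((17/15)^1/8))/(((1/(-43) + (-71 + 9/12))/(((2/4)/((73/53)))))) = -2279/934254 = -0.00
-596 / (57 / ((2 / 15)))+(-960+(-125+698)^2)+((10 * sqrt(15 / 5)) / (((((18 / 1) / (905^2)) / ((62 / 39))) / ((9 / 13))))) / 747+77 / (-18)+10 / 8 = 253897750 * sqrt(3) / 378729+373195619 / 1140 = 328525.74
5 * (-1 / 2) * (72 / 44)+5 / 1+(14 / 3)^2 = 2246 / 99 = 22.69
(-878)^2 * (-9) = -6937956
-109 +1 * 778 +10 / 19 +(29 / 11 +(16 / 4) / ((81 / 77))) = 11443414 / 16929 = 675.97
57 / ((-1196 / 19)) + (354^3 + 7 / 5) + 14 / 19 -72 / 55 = 11088868953457 / 249964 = 44361863.92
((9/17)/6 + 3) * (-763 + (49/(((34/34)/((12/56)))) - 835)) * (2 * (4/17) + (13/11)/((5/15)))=-250364625/12716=-19688.95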